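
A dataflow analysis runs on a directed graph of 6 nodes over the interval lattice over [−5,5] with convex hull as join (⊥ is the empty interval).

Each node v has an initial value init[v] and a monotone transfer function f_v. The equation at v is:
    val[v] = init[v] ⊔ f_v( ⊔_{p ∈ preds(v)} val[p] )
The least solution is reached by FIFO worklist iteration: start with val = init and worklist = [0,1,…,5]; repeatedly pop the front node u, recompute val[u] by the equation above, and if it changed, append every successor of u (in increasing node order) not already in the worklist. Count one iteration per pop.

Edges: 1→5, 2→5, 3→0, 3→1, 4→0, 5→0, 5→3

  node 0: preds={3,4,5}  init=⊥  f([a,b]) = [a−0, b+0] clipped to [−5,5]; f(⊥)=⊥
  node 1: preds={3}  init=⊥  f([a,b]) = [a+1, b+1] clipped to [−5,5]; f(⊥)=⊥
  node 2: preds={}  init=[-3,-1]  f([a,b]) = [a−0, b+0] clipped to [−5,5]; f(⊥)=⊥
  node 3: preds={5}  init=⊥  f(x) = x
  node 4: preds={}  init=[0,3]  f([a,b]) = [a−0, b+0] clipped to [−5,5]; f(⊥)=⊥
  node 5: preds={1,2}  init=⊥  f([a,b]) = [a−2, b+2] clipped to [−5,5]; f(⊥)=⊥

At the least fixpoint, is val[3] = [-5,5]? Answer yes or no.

yes

Worklist (20 pops):
  #1 pop 0: in=[0,3] → [0,3] (was ⊥); enqueue []
  #2 pop 1: in=⊥ → ⊥ (no change)
  #3 pop 2: in=⊥ → [-3,-1] (no change)
  #4 pop 3: in=⊥ → ⊥ (no change)
  #5 pop 4: in=⊥ → [0,3] (no change)
  #6 pop 5: in=[-3,-1] → [-5,1] (was ⊥); enqueue [0,3]
  #7 pop 0: in=[-5,3] → [-5,3] (was [0,3]); enqueue []
  #8 pop 3: in=[-5,1] → [-5,1] (was ⊥); enqueue [0,1]
  #9 pop 0: in=[-5,3] → [-5,3] (no change)
  #10 pop 1: in=[-5,1] → [-4,2] (was ⊥); enqueue [5]
  #11 pop 5: in=[-4,2] → [-5,4] (was [-5,1]); enqueue [0,3]
  #12 pop 0: in=[-5,4] → [-5,4] (was [-5,3]); enqueue []
  #13 pop 3: in=[-5,4] → [-5,4] (was [-5,1]); enqueue [0,1]
  #14 pop 0: in=[-5,4] → [-5,4] (no change)
  #15 pop 1: in=[-5,4] → [-4,5] (was [-4,2]); enqueue [5]
  #16 pop 5: in=[-4,5] → [-5,5] (was [-5,4]); enqueue [0,3]
  #17 pop 0: in=[-5,5] → [-5,5] (was [-5,4]); enqueue []
  #18 pop 3: in=[-5,5] → [-5,5] (was [-5,4]); enqueue [0,1]
  #19 pop 0: in=[-5,5] → [-5,5] (no change)
  #20 pop 1: in=[-5,5] → [-4,5] (no change)

Fixpoint:
  val[0] = [-5,5]
  val[1] = [-4,5]
  val[2] = [-3,-1]
  val[3] = [-5,5]
  val[4] = [0,3]
  val[5] = [-5,5]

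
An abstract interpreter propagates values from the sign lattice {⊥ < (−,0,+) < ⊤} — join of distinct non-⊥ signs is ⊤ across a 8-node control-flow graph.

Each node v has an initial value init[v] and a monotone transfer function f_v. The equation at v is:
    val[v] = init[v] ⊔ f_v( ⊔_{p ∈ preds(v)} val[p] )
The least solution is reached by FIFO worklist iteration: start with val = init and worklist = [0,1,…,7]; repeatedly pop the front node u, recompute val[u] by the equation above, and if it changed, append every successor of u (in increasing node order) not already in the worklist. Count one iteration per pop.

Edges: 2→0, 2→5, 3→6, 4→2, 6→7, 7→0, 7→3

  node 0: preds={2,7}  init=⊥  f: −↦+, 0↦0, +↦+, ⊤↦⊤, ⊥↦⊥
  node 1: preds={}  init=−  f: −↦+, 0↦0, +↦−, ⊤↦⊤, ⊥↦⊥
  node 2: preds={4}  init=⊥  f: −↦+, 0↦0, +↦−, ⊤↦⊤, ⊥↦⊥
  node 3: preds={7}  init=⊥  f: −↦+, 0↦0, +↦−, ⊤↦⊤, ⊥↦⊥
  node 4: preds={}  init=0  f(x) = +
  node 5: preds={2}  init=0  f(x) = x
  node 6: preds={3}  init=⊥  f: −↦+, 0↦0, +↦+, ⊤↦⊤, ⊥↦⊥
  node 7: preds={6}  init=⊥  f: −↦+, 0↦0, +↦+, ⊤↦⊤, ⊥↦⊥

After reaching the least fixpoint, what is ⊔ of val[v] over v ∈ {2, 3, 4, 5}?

⊤

Worklist (12 pops):
  #1 pop 0: in=⊥ → ⊥ (no change)
  #2 pop 1: in=⊥ → − (no change)
  #3 pop 2: in=0 → 0 (was ⊥); enqueue [0]
  #4 pop 3: in=⊥ → ⊥ (no change)
  #5 pop 4: in=⊥ → ⊤ (was 0); enqueue [2]
  #6 pop 5: in=0 → 0 (no change)
  #7 pop 6: in=⊥ → ⊥ (no change)
  #8 pop 7: in=⊥ → ⊥ (no change)
  #9 pop 0: in=0 → 0 (was ⊥); enqueue []
  #10 pop 2: in=⊤ → ⊤ (was 0); enqueue [0,5]
  #11 pop 0: in=⊤ → ⊤ (was 0); enqueue []
  #12 pop 5: in=⊤ → ⊤ (was 0); enqueue []

Fixpoint:
  val[0] = ⊤
  val[1] = −
  val[2] = ⊤
  val[3] = ⊥
  val[4] = ⊤
  val[5] = ⊤
  val[6] = ⊥
  val[7] = ⊥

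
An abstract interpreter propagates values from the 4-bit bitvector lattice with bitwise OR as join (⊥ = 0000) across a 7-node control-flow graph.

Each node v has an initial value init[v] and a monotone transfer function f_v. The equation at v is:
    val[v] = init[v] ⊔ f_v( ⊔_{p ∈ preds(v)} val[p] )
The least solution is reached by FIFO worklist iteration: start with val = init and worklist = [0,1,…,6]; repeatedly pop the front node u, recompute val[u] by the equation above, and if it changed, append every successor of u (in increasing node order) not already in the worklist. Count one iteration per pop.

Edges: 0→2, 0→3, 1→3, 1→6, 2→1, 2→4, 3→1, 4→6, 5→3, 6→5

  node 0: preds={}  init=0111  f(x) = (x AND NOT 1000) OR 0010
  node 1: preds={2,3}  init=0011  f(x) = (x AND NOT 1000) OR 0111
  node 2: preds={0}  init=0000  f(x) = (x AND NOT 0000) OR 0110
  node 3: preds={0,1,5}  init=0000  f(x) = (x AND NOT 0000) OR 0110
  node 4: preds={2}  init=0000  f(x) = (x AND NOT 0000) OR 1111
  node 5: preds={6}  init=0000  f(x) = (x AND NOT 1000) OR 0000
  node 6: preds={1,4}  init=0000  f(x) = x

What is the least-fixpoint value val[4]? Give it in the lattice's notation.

Iteration log — 10 steps:
  step 1. node 0  ⊔preds=0000  new=0111  stable
  step 2. node 1  ⊔preds=0000  new=0111  old=0011  +wl: 
  step 3. node 2  ⊔preds=0111  new=0111  old=0000  +wl: 1
  step 4. node 3  ⊔preds=0111  new=0111  old=0000  +wl: 
  step 5. node 4  ⊔preds=0111  new=1111  old=0000  +wl: 
  step 6. node 5  ⊔preds=0000  new=0000  stable
  step 7. node 6  ⊔preds=1111  new=1111  old=0000  +wl: 5
  step 8. node 1  ⊔preds=0111  new=0111  stable
  step 9. node 5  ⊔preds=1111  new=0111  old=0000  +wl: 3
  step 10. node 3  ⊔preds=0111  new=0111  stable

Least fixpoint reached:
  node 0: 0111
  node 1: 0111
  node 2: 0111
  node 3: 0111
  node 4: 1111
  node 5: 0111
  node 6: 1111

1111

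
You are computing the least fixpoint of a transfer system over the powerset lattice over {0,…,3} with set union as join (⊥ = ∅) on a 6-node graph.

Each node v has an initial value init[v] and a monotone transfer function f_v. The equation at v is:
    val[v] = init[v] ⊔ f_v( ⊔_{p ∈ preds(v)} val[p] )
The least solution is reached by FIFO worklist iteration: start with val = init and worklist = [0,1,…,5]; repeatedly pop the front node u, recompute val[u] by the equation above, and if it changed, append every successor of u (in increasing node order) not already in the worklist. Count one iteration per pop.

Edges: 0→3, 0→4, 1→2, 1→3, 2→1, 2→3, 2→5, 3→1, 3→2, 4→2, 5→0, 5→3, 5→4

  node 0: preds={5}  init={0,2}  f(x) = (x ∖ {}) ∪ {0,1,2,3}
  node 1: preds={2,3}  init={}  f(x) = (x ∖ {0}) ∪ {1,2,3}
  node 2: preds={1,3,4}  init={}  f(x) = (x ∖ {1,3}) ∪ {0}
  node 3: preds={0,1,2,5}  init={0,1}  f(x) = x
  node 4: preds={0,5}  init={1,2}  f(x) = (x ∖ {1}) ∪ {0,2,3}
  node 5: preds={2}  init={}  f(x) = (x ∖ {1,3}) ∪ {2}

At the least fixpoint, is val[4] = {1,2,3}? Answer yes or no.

Iteration log — 11 steps:
  step 1. node 0  ⊔preds={}  new={0,1,2,3}  old={0,2}  +wl: 
  step 2. node 1  ⊔preds={0,1}  new={1,2,3}  old={}  +wl: 
  step 3. node 2  ⊔preds={0,1,2,3}  new={0,2}  old={}  +wl: 1
  step 4. node 3  ⊔preds={0,1,2,3}  new={0,1,2,3}  old={0,1}  +wl: 2
  step 5. node 4  ⊔preds={0,1,2,3}  new={0,1,2,3}  old={1,2}  +wl: 
  step 6. node 5  ⊔preds={0,2}  new={0,2}  old={}  +wl: 0,3,4
  step 7. node 1  ⊔preds={0,1,2,3}  new={1,2,3}  stable
  step 8. node 2  ⊔preds={0,1,2,3}  new={0,2}  stable
  step 9. node 0  ⊔preds={0,2}  new={0,1,2,3}  stable
  step 10. node 3  ⊔preds={0,1,2,3}  new={0,1,2,3}  stable
  step 11. node 4  ⊔preds={0,1,2,3}  new={0,1,2,3}  stable

Least fixpoint reached:
  node 0: {0,1,2,3}
  node 1: {1,2,3}
  node 2: {0,2}
  node 3: {0,1,2,3}
  node 4: {0,1,2,3}
  node 5: {0,2}

no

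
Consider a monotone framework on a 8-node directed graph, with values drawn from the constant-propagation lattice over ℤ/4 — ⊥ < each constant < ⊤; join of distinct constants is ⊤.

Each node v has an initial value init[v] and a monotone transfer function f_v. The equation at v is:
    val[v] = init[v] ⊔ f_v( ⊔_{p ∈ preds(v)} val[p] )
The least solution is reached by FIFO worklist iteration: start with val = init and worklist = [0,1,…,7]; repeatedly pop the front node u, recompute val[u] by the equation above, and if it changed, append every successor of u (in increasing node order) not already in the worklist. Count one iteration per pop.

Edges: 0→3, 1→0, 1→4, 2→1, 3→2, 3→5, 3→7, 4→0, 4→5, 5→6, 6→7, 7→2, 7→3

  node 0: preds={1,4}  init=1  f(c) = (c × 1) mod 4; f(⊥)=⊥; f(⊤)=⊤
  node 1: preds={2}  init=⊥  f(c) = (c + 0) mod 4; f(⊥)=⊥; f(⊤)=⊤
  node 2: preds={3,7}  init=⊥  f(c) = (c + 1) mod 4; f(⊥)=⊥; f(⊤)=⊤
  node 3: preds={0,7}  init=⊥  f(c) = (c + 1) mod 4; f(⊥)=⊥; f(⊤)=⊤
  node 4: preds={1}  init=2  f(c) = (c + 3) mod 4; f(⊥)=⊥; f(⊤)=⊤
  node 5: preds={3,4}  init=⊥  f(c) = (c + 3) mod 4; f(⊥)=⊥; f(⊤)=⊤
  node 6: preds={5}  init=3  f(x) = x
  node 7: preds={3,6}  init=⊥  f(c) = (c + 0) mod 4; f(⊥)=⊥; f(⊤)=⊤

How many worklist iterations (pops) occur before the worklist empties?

Trace (15 dequeues):
  [1] u=0 | in 2 | out ⊤ | prev 1 | push {}
  [2] u=1 | in ⊥ | out ⊥ | ==
  [3] u=2 | in ⊥ | out ⊥ | ==
  [4] u=3 | in ⊤ | out ⊤ | prev ⊥ | push {2}
  [5] u=4 | in ⊥ | out 2 | ==
  [6] u=5 | in ⊤ | out ⊤ | prev ⊥ | push {}
  [7] u=6 | in ⊤ | out ⊤ | prev 3 | push {}
  [8] u=7 | in ⊤ | out ⊤ | prev ⊥ | push {3}
  [9] u=2 | in ⊤ | out ⊤ | prev ⊥ | push {1}
  [10] u=3 | in ⊤ | out ⊤ | ==
  [11] u=1 | in ⊤ | out ⊤ | prev ⊥ | push {0,4}
  [12] u=0 | in ⊤ | out ⊤ | ==
  [13] u=4 | in ⊤ | out ⊤ | prev 2 | push {0,5}
  [14] u=0 | in ⊤ | out ⊤ | ==
  [15] u=5 | in ⊤ | out ⊤ | ==

Converged values:
  [0] ⊤
  [1] ⊤
  [2] ⊤
  [3] ⊤
  [4] ⊤
  [5] ⊤
  [6] ⊤
  [7] ⊤

15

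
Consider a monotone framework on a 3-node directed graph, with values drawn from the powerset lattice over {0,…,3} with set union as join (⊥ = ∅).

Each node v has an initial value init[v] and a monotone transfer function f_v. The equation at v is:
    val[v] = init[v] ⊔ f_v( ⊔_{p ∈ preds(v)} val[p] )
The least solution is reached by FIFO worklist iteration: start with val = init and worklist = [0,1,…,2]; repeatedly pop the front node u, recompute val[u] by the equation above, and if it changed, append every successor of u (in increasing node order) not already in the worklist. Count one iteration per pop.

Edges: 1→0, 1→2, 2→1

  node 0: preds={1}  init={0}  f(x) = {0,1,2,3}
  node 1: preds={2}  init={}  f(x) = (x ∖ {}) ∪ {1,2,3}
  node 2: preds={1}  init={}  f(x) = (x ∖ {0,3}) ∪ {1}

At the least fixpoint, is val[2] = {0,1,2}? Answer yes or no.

no

Trace (5 dequeues):
  [1] u=0 | in {} | out {0,1,2,3} | prev {0} | push {}
  [2] u=1 | in {} | out {1,2,3} | prev {} | push {0}
  [3] u=2 | in {1,2,3} | out {1,2} | prev {} | push {1}
  [4] u=0 | in {1,2,3} | out {0,1,2,3} | ==
  [5] u=1 | in {1,2} | out {1,2,3} | ==

Converged values:
  [0] {0,1,2,3}
  [1] {1,2,3}
  [2] {1,2}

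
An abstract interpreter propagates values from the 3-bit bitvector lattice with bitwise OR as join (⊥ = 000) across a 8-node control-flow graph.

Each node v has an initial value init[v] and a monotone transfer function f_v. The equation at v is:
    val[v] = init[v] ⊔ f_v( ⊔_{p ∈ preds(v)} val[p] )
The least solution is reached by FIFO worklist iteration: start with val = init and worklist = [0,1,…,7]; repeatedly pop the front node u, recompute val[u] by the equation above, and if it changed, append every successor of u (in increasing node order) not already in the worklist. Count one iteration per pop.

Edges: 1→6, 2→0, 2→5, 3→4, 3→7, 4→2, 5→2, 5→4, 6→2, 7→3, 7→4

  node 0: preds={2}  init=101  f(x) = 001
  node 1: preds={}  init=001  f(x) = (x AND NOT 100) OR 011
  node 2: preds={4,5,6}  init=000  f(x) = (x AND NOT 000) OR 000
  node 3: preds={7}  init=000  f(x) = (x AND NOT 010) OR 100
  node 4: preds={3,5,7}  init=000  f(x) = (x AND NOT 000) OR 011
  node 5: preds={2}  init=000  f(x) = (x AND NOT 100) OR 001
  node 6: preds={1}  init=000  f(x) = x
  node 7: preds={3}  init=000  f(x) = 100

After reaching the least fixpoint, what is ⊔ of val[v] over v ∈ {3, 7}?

100

Trace (15 dequeues):
  [1] u=0 | in 000 | out 101 | ==
  [2] u=1 | in 000 | out 011 | prev 001 | push {}
  [3] u=2 | in 000 | out 000 | ==
  [4] u=3 | in 000 | out 100 | prev 000 | push {}
  [5] u=4 | in 100 | out 111 | prev 000 | push {2}
  [6] u=5 | in 000 | out 001 | prev 000 | push {4}
  [7] u=6 | in 011 | out 011 | prev 000 | push {}
  [8] u=7 | in 100 | out 100 | prev 000 | push {3}
  [9] u=2 | in 111 | out 111 | prev 000 | push {0,5}
  [10] u=4 | in 101 | out 111 | ==
  [11] u=3 | in 100 | out 100 | ==
  [12] u=0 | in 111 | out 101 | ==
  [13] u=5 | in 111 | out 011 | prev 001 | push {2,4}
  [14] u=2 | in 111 | out 111 | ==
  [15] u=4 | in 111 | out 111 | ==

Converged values:
  [0] 101
  [1] 011
  [2] 111
  [3] 100
  [4] 111
  [5] 011
  [6] 011
  [7] 100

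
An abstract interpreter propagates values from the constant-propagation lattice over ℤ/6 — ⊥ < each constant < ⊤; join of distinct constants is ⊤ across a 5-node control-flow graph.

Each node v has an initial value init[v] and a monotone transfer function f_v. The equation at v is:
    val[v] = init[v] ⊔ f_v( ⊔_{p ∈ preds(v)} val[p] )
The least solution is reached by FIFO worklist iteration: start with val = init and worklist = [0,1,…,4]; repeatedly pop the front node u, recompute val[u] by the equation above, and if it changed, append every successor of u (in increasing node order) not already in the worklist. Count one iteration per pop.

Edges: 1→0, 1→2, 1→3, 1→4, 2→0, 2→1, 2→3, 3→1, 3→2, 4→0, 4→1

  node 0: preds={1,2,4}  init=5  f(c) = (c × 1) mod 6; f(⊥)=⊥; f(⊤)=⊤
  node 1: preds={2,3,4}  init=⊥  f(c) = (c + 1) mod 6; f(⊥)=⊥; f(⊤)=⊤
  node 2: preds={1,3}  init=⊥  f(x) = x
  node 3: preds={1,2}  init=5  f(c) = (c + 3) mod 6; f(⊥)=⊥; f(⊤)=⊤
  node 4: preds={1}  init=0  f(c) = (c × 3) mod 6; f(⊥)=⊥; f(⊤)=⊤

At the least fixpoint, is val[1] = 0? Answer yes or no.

Trace (8 dequeues):
  [1] u=0 | in 0 | out ⊤ | prev 5 | push {}
  [2] u=1 | in ⊤ | out ⊤ | prev ⊥ | push {0}
  [3] u=2 | in ⊤ | out ⊤ | prev ⊥ | push {1}
  [4] u=3 | in ⊤ | out ⊤ | prev 5 | push {2}
  [5] u=4 | in ⊤ | out ⊤ | prev 0 | push {}
  [6] u=0 | in ⊤ | out ⊤ | ==
  [7] u=1 | in ⊤ | out ⊤ | ==
  [8] u=2 | in ⊤ | out ⊤ | ==

Converged values:
  [0] ⊤
  [1] ⊤
  [2] ⊤
  [3] ⊤
  [4] ⊤

no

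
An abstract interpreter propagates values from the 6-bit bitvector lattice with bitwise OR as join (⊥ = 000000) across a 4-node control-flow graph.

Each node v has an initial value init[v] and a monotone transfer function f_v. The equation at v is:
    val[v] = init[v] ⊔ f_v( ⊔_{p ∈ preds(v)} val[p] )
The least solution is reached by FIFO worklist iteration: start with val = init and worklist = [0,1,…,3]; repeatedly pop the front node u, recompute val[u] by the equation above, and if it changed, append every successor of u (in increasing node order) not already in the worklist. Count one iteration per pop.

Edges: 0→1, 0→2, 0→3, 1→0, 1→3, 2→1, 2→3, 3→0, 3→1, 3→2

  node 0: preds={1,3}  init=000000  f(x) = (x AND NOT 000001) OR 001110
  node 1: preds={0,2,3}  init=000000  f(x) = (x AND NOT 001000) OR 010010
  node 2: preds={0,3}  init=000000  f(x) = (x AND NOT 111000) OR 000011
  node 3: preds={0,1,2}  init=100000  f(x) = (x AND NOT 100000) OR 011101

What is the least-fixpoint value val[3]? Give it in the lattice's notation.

111111

Iteration log — 9 steps:
  step 1. node 0  ⊔preds=100000  new=101110  old=000000  +wl: 
  step 2. node 1  ⊔preds=101110  new=110110  old=000000  +wl: 0
  step 3. node 2  ⊔preds=101110  new=000111  old=000000  +wl: 1
  step 4. node 3  ⊔preds=111111  new=111111  old=100000  +wl: 2
  step 5. node 0  ⊔preds=111111  new=111110  old=101110  +wl: 3
  step 6. node 1  ⊔preds=111111  new=110111  old=110110  +wl: 0
  step 7. node 2  ⊔preds=111111  new=000111  stable
  step 8. node 3  ⊔preds=111111  new=111111  stable
  step 9. node 0  ⊔preds=111111  new=111110  stable

Least fixpoint reached:
  node 0: 111110
  node 1: 110111
  node 2: 000111
  node 3: 111111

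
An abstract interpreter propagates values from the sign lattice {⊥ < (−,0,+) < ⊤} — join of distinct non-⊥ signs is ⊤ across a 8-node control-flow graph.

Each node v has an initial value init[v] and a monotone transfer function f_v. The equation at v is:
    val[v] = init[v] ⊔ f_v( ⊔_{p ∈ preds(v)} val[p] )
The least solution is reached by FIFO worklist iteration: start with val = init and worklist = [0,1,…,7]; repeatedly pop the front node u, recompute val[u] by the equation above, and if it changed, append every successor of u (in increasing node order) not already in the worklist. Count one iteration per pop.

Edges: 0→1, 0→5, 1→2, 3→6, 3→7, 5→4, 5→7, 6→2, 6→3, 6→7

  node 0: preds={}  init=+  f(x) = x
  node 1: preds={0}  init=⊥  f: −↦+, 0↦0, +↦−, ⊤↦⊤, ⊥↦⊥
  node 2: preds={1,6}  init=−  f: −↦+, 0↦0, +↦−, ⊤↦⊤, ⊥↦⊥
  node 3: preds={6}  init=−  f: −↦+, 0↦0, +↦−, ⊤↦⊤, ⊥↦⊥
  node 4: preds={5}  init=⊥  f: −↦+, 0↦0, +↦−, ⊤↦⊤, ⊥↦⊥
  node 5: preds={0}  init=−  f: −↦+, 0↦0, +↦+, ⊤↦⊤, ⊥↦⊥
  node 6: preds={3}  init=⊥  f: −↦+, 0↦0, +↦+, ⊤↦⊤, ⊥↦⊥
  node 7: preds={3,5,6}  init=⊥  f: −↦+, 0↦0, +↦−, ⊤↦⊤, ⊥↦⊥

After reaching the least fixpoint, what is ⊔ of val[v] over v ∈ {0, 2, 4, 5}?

Worklist (11 pops):
  #1 pop 0: in=⊥ → + (no change)
  #2 pop 1: in=+ → − (was ⊥); enqueue []
  #3 pop 2: in=− → ⊤ (was −); enqueue []
  #4 pop 3: in=⊥ → − (no change)
  #5 pop 4: in=− → + (was ⊥); enqueue []
  #6 pop 5: in=+ → ⊤ (was −); enqueue [4]
  #7 pop 6: in=− → + (was ⊥); enqueue [2,3]
  #8 pop 7: in=⊤ → ⊤ (was ⊥); enqueue []
  #9 pop 4: in=⊤ → ⊤ (was +); enqueue []
  #10 pop 2: in=⊤ → ⊤ (no change)
  #11 pop 3: in=+ → − (no change)

Fixpoint:
  val[0] = +
  val[1] = −
  val[2] = ⊤
  val[3] = −
  val[4] = ⊤
  val[5] = ⊤
  val[6] = +
  val[7] = ⊤

⊤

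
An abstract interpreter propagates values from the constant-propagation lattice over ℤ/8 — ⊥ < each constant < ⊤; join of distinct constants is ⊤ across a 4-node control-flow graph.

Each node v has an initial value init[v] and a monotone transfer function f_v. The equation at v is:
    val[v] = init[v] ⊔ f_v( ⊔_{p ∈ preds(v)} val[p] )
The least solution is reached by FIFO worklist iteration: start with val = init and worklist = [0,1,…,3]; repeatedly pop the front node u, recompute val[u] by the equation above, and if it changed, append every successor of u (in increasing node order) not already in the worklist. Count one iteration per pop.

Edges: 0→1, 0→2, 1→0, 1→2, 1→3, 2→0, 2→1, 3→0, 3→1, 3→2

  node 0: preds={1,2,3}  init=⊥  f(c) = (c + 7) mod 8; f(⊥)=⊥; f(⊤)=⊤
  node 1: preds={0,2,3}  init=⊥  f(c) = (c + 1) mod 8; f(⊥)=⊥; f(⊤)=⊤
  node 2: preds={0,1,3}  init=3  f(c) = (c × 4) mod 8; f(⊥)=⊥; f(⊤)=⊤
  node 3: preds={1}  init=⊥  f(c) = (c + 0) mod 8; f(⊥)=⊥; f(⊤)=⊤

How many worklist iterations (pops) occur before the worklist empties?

Iteration log — 7 steps:
  step 1. node 0  ⊔preds=3  new=2  old=⊥  +wl: 
  step 2. node 1  ⊔preds=⊤  new=⊤  old=⊥  +wl: 0
  step 3. node 2  ⊔preds=⊤  new=⊤  old=3  +wl: 1
  step 4. node 3  ⊔preds=⊤  new=⊤  old=⊥  +wl: 2
  step 5. node 0  ⊔preds=⊤  new=⊤  old=2  +wl: 
  step 6. node 1  ⊔preds=⊤  new=⊤  stable
  step 7. node 2  ⊔preds=⊤  new=⊤  stable

Least fixpoint reached:
  node 0: ⊤
  node 1: ⊤
  node 2: ⊤
  node 3: ⊤

7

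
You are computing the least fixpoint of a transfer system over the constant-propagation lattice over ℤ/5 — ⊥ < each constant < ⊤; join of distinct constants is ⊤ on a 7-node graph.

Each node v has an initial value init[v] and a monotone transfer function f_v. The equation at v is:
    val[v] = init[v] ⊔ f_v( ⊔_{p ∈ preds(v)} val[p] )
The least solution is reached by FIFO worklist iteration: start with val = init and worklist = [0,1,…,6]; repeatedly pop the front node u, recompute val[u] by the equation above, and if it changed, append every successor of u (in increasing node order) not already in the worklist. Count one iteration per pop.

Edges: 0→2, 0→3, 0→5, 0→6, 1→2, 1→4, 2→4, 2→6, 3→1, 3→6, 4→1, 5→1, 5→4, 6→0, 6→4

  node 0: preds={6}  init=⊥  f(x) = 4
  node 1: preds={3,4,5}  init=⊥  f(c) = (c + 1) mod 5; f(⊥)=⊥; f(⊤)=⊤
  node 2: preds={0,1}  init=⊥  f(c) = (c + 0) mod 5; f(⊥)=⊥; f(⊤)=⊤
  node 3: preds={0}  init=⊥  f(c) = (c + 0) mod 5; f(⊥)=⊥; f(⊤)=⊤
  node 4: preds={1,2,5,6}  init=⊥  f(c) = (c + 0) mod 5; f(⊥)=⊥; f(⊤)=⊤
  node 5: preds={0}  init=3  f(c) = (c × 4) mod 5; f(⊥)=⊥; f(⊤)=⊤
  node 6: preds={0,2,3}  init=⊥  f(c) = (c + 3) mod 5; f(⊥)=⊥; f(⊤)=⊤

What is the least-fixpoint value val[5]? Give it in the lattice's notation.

⊤

Trace (15 dequeues):
  [1] u=0 | in ⊥ | out 4 | prev ⊥ | push {}
  [2] u=1 | in 3 | out 4 | prev ⊥ | push {}
  [3] u=2 | in 4 | out 4 | prev ⊥ | push {}
  [4] u=3 | in 4 | out 4 | prev ⊥ | push {1}
  [5] u=4 | in ⊤ | out ⊤ | prev ⊥ | push {}
  [6] u=5 | in 4 | out ⊤ | prev 3 | push {4}
  [7] u=6 | in 4 | out 2 | prev ⊥ | push {0}
  [8] u=1 | in ⊤ | out ⊤ | prev 4 | push {2}
  [9] u=4 | in ⊤ | out ⊤ | ==
  [10] u=0 | in 2 | out 4 | ==
  [11] u=2 | in ⊤ | out ⊤ | prev 4 | push {4,6}
  [12] u=4 | in ⊤ | out ⊤ | ==
  [13] u=6 | in ⊤ | out ⊤ | prev 2 | push {0,4}
  [14] u=0 | in ⊤ | out 4 | ==
  [15] u=4 | in ⊤ | out ⊤ | ==

Converged values:
  [0] 4
  [1] ⊤
  [2] ⊤
  [3] 4
  [4] ⊤
  [5] ⊤
  [6] ⊤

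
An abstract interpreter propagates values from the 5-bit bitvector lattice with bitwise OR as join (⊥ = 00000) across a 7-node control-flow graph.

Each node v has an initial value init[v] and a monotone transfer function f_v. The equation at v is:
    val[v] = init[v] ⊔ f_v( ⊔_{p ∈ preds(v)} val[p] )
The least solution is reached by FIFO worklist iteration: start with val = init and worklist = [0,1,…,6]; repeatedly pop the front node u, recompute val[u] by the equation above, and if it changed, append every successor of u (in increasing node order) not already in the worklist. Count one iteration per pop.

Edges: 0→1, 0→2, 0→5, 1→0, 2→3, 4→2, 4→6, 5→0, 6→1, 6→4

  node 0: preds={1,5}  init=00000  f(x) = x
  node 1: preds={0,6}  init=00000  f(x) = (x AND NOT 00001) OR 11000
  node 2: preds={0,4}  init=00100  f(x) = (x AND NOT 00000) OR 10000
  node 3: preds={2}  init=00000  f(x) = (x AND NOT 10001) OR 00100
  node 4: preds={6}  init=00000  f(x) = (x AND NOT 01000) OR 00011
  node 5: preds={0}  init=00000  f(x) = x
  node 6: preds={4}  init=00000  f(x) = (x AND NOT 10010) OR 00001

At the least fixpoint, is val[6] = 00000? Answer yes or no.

Iteration log — 14 steps:
  step 1. node 0  ⊔preds=00000  new=00000  stable
  step 2. node 1  ⊔preds=00000  new=11000  old=00000  +wl: 0
  step 3. node 2  ⊔preds=00000  new=10100  old=00100  +wl: 
  step 4. node 3  ⊔preds=10100  new=00100  old=00000  +wl: 
  step 5. node 4  ⊔preds=00000  new=00011  old=00000  +wl: 2
  step 6. node 5  ⊔preds=00000  new=00000  stable
  step 7. node 6  ⊔preds=00011  new=00001  old=00000  +wl: 1,4
  step 8. node 0  ⊔preds=11000  new=11000  old=00000  +wl: 5
  step 9. node 2  ⊔preds=11011  new=11111  old=10100  +wl: 3
  step 10. node 1  ⊔preds=11001  new=11000  stable
  step 11. node 4  ⊔preds=00001  new=00011  stable
  step 12. node 5  ⊔preds=11000  new=11000  old=00000  +wl: 0
  step 13. node 3  ⊔preds=11111  new=01110  old=00100  +wl: 
  step 14. node 0  ⊔preds=11000  new=11000  stable

Least fixpoint reached:
  node 0: 11000
  node 1: 11000
  node 2: 11111
  node 3: 01110
  node 4: 00011
  node 5: 11000
  node 6: 00001

no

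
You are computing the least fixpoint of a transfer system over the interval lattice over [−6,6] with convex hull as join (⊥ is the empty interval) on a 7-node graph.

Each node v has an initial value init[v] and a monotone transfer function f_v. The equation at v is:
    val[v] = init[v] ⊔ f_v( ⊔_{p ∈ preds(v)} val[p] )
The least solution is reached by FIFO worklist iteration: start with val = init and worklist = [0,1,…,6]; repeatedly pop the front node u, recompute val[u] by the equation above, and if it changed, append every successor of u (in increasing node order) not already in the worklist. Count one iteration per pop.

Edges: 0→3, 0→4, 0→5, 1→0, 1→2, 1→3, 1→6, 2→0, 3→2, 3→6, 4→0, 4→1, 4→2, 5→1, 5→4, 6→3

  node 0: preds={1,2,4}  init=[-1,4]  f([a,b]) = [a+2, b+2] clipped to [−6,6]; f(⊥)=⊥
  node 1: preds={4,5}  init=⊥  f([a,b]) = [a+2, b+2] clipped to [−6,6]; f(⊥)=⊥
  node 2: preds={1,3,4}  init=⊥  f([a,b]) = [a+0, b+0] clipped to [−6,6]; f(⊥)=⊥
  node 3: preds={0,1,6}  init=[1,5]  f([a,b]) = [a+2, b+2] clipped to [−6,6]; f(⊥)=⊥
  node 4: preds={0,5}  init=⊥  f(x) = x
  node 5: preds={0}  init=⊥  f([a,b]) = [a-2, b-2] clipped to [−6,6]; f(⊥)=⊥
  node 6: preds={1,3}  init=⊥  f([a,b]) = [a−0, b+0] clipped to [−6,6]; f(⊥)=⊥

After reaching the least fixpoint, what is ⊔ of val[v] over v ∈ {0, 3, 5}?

[-3,6]

Worklist (20 pops):
  #1 pop 0: in=⊥ → [-1,4] (no change)
  #2 pop 1: in=⊥ → ⊥ (no change)
  #3 pop 2: in=[1,5] → [1,5] (was ⊥); enqueue [0]
  #4 pop 3: in=[-1,4] → [1,6] (was [1,5]); enqueue [2]
  #5 pop 4: in=[-1,4] → [-1,4] (was ⊥); enqueue [1]
  #6 pop 5: in=[-1,4] → [-3,2] (was ⊥); enqueue [4]
  #7 pop 6: in=[1,6] → [1,6] (was ⊥); enqueue [3]
  #8 pop 0: in=[-1,5] → [-1,6] (was [-1,4]); enqueue [5]
  #9 pop 2: in=[-1,6] → [-1,6] (was [1,5]); enqueue [0]
  #10 pop 1: in=[-3,4] → [-1,6] (was ⊥); enqueue [2,6]
  #11 pop 4: in=[-3,6] → [-3,6] (was [-1,4]); enqueue [1]
  #12 pop 3: in=[-1,6] → [1,6] (no change)
  #13 pop 5: in=[-1,6] → [-3,4] (was [-3,2]); enqueue [4]
  #14 pop 0: in=[-3,6] → [-1,6] (no change)
  #15 pop 2: in=[-3,6] → [-3,6] (was [-1,6]); enqueue [0]
  #16 pop 6: in=[-1,6] → [-1,6] (was [1,6]); enqueue [3]
  #17 pop 1: in=[-3,6] → [-1,6] (no change)
  #18 pop 4: in=[-3,6] → [-3,6] (no change)
  #19 pop 0: in=[-3,6] → [-1,6] (no change)
  #20 pop 3: in=[-1,6] → [1,6] (no change)

Fixpoint:
  val[0] = [-1,6]
  val[1] = [-1,6]
  val[2] = [-3,6]
  val[3] = [1,6]
  val[4] = [-3,6]
  val[5] = [-3,4]
  val[6] = [-1,6]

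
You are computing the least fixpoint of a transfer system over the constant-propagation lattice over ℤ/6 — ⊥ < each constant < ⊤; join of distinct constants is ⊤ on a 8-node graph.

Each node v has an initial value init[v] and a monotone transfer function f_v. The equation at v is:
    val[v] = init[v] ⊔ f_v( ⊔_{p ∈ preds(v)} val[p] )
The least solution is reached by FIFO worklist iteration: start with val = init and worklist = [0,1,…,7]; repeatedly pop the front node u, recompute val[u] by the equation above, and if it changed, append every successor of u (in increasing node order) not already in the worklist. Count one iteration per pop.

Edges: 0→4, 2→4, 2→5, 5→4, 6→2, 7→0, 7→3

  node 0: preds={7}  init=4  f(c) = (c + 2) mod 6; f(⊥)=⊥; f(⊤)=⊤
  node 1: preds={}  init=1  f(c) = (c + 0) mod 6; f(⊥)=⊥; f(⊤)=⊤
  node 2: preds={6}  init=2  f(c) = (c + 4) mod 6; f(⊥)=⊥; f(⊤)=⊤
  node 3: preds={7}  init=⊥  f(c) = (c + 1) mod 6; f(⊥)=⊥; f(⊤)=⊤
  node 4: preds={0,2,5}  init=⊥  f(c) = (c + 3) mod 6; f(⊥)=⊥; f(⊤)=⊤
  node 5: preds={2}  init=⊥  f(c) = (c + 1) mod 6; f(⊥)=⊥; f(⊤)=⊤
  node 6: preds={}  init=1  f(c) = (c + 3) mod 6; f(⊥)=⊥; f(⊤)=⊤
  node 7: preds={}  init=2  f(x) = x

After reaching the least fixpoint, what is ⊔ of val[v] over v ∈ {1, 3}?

Trace (9 dequeues):
  [1] u=0 | in 2 | out 4 | ==
  [2] u=1 | in ⊥ | out 1 | ==
  [3] u=2 | in 1 | out ⊤ | prev 2 | push {}
  [4] u=3 | in 2 | out 3 | prev ⊥ | push {}
  [5] u=4 | in ⊤ | out ⊤ | prev ⊥ | push {}
  [6] u=5 | in ⊤ | out ⊤ | prev ⊥ | push {4}
  [7] u=6 | in ⊥ | out 1 | ==
  [8] u=7 | in ⊥ | out 2 | ==
  [9] u=4 | in ⊤ | out ⊤ | ==

Converged values:
  [0] 4
  [1] 1
  [2] ⊤
  [3] 3
  [4] ⊤
  [5] ⊤
  [6] 1
  [7] 2

⊤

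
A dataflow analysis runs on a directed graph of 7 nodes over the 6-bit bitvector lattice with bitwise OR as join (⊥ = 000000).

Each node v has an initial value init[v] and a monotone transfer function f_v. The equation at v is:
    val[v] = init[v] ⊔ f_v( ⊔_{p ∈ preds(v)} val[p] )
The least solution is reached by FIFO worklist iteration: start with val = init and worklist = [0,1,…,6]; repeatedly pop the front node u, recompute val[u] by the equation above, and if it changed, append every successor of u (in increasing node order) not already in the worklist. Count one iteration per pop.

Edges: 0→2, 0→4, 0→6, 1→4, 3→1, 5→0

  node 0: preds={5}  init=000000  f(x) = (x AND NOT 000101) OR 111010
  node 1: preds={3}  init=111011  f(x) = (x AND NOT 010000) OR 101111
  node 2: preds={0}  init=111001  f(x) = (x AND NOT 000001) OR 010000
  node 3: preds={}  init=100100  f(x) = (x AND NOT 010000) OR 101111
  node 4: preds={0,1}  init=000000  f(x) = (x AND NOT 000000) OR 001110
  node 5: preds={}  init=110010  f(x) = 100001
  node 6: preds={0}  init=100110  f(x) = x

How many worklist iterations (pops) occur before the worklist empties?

9

Iteration log — 9 steps:
  step 1. node 0  ⊔preds=110010  new=111010  old=000000  +wl: 
  step 2. node 1  ⊔preds=100100  new=111111  old=111011  +wl: 
  step 3. node 2  ⊔preds=111010  new=111011  old=111001  +wl: 
  step 4. node 3  ⊔preds=000000  new=101111  old=100100  +wl: 1
  step 5. node 4  ⊔preds=111111  new=111111  old=000000  +wl: 
  step 6. node 5  ⊔preds=000000  new=110011  old=110010  +wl: 0
  step 7. node 6  ⊔preds=111010  new=111110  old=100110  +wl: 
  step 8. node 1  ⊔preds=101111  new=111111  stable
  step 9. node 0  ⊔preds=110011  new=111010  stable

Least fixpoint reached:
  node 0: 111010
  node 1: 111111
  node 2: 111011
  node 3: 101111
  node 4: 111111
  node 5: 110011
  node 6: 111110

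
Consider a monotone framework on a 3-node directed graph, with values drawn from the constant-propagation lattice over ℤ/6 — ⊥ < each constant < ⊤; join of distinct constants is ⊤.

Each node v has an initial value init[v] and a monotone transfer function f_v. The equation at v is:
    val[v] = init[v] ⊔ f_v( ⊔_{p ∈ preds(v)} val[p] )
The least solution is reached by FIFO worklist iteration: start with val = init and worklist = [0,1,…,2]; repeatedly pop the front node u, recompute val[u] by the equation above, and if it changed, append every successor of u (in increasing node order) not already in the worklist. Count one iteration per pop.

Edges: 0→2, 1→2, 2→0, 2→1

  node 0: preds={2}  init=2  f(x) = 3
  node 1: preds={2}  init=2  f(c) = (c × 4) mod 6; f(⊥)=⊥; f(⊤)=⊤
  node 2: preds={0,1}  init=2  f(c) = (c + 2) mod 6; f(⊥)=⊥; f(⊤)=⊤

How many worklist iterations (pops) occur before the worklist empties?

Iteration log — 6 steps:
  step 1. node 0  ⊔preds=2  new=⊤  old=2  +wl: 
  step 2. node 1  ⊔preds=2  new=2  stable
  step 3. node 2  ⊔preds=⊤  new=⊤  old=2  +wl: 0,1
  step 4. node 0  ⊔preds=⊤  new=⊤  stable
  step 5. node 1  ⊔preds=⊤  new=⊤  old=2  +wl: 2
  step 6. node 2  ⊔preds=⊤  new=⊤  stable

Least fixpoint reached:
  node 0: ⊤
  node 1: ⊤
  node 2: ⊤

6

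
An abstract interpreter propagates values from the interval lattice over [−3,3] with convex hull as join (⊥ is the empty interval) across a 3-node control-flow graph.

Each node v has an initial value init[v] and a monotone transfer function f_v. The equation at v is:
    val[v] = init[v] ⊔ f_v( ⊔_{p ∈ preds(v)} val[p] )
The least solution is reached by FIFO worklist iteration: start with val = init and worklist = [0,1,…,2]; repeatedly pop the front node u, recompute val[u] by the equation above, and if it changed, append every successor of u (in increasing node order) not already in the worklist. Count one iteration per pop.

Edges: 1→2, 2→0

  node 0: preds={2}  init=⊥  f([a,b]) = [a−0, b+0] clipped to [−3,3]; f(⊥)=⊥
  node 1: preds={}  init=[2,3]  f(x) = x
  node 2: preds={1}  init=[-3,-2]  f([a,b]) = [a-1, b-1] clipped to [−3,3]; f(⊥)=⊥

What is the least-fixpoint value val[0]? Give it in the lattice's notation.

[-3,2]

Iteration log — 4 steps:
  step 1. node 0  ⊔preds=[-3,-2]  new=[-3,-2]  old=⊥  +wl: 
  step 2. node 1  ⊔preds=⊥  new=[2,3]  stable
  step 3. node 2  ⊔preds=[2,3]  new=[-3,2]  old=[-3,-2]  +wl: 0
  step 4. node 0  ⊔preds=[-3,2]  new=[-3,2]  old=[-3,-2]  +wl: 

Least fixpoint reached:
  node 0: [-3,2]
  node 1: [2,3]
  node 2: [-3,2]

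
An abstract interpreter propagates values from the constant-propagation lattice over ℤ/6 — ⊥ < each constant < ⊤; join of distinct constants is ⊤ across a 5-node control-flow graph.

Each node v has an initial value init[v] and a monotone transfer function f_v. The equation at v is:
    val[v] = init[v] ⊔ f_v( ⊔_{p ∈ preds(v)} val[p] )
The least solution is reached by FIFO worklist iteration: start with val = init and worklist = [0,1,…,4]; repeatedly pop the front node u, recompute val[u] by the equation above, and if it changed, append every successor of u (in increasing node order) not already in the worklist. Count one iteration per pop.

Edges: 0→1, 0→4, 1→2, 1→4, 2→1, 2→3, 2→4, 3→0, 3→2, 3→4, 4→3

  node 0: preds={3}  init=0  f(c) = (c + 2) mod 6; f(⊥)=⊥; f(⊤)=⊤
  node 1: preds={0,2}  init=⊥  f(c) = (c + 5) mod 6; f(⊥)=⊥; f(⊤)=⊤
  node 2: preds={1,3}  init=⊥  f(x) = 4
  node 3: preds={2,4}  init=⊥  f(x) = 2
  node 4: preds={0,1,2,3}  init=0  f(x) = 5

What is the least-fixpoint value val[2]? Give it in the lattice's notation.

Worklist (11 pops):
  #1 pop 0: in=⊥ → 0 (no change)
  #2 pop 1: in=0 → 5 (was ⊥); enqueue []
  #3 pop 2: in=5 → 4 (was ⊥); enqueue [1]
  #4 pop 3: in=⊤ → 2 (was ⊥); enqueue [0,2]
  #5 pop 4: in=⊤ → ⊤ (was 0); enqueue [3]
  #6 pop 1: in=⊤ → ⊤ (was 5); enqueue [4]
  #7 pop 0: in=2 → ⊤ (was 0); enqueue [1]
  #8 pop 2: in=⊤ → 4 (no change)
  #9 pop 3: in=⊤ → 2 (no change)
  #10 pop 4: in=⊤ → ⊤ (no change)
  #11 pop 1: in=⊤ → ⊤ (no change)

Fixpoint:
  val[0] = ⊤
  val[1] = ⊤
  val[2] = 4
  val[3] = 2
  val[4] = ⊤

4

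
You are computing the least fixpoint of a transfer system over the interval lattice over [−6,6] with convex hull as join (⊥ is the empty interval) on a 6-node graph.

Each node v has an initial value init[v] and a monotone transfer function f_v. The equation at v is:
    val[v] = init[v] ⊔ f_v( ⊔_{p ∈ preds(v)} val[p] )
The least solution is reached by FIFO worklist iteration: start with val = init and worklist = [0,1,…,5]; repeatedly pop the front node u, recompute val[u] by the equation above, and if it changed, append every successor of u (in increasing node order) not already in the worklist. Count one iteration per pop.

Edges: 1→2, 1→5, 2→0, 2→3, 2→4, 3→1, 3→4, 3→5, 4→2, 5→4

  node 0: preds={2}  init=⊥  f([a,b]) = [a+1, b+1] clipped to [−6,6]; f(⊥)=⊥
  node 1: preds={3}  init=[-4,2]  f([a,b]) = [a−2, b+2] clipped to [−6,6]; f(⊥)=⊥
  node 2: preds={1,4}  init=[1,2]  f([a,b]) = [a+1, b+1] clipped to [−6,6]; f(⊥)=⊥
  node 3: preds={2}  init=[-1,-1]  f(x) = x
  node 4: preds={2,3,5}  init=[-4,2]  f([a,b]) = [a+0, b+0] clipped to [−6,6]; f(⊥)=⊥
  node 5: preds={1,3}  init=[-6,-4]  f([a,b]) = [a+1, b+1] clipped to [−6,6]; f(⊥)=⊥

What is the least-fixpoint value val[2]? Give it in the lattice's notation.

Trace (18 dequeues):
  [1] u=0 | in [1,2] | out [2,3] | prev ⊥ | push {}
  [2] u=1 | in [-1,-1] | out [-4,2] | ==
  [3] u=2 | in [-4,2] | out [-3,3] | prev [1,2] | push {0}
  [4] u=3 | in [-3,3] | out [-3,3] | prev [-1,-1] | push {1}
  [5] u=4 | in [-6,3] | out [-6,3] | prev [-4,2] | push {2}
  [6] u=5 | in [-4,3] | out [-6,4] | prev [-6,-4] | push {4}
  [7] u=0 | in [-3,3] | out [-2,4] | prev [2,3] | push {}
  [8] u=1 | in [-3,3] | out [-5,5] | prev [-4,2] | push {5}
  [9] u=2 | in [-6,5] | out [-5,6] | prev [-3,3] | push {0,3}
  [10] u=4 | in [-6,6] | out [-6,6] | prev [-6,3] | push {2}
  [11] u=5 | in [-5,5] | out [-6,6] | prev [-6,4] | push {4}
  [12] u=0 | in [-5,6] | out [-4,6] | prev [-2,4] | push {}
  [13] u=3 | in [-5,6] | out [-5,6] | prev [-3,3] | push {1,5}
  [14] u=2 | in [-6,6] | out [-5,6] | ==
  [15] u=4 | in [-6,6] | out [-6,6] | ==
  [16] u=1 | in [-5,6] | out [-6,6] | prev [-5,5] | push {2}
  [17] u=5 | in [-6,6] | out [-6,6] | ==
  [18] u=2 | in [-6,6] | out [-5,6] | ==

Converged values:
  [0] [-4,6]
  [1] [-6,6]
  [2] [-5,6]
  [3] [-5,6]
  [4] [-6,6]
  [5] [-6,6]

[-5,6]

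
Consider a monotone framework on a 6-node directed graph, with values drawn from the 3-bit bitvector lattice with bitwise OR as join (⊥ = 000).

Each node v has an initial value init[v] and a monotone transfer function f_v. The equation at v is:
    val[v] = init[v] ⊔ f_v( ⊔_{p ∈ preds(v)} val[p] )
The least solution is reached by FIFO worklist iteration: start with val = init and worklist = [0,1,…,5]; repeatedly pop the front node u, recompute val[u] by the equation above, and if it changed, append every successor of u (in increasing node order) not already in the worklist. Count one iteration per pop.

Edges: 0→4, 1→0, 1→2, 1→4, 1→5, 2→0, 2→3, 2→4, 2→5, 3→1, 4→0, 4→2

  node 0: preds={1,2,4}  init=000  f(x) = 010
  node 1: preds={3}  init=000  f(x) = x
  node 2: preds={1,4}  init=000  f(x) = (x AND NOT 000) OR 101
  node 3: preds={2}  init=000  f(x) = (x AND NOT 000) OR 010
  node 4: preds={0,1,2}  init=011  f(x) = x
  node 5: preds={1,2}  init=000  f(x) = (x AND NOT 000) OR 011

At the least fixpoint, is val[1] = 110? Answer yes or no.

Iteration log — 12 steps:
  step 1. node 0  ⊔preds=011  new=010  old=000  +wl: 
  step 2. node 1  ⊔preds=000  new=000  stable
  step 3. node 2  ⊔preds=011  new=111  old=000  +wl: 0
  step 4. node 3  ⊔preds=111  new=111  old=000  +wl: 1
  step 5. node 4  ⊔preds=111  new=111  old=011  +wl: 2
  step 6. node 5  ⊔preds=111  new=111  old=000  +wl: 
  step 7. node 0  ⊔preds=111  new=010  stable
  step 8. node 1  ⊔preds=111  new=111  old=000  +wl: 0,4,5
  step 9. node 2  ⊔preds=111  new=111  stable
  step 10. node 0  ⊔preds=111  new=010  stable
  step 11. node 4  ⊔preds=111  new=111  stable
  step 12. node 5  ⊔preds=111  new=111  stable

Least fixpoint reached:
  node 0: 010
  node 1: 111
  node 2: 111
  node 3: 111
  node 4: 111
  node 5: 111

no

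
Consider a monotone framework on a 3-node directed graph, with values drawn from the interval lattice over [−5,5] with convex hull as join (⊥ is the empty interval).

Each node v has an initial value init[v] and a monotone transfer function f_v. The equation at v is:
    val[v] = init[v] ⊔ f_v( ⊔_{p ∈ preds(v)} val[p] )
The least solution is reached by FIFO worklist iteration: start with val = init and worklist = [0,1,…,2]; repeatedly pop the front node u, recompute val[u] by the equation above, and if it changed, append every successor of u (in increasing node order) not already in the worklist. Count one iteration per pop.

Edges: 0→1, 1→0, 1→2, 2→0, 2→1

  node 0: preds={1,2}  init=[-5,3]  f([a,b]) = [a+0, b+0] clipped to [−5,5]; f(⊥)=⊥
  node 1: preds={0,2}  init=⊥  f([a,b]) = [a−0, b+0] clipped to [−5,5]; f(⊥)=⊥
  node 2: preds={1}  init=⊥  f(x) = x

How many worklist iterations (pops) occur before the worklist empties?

Trace (5 dequeues):
  [1] u=0 | in ⊥ | out [-5,3] | ==
  [2] u=1 | in [-5,3] | out [-5,3] | prev ⊥ | push {0}
  [3] u=2 | in [-5,3] | out [-5,3] | prev ⊥ | push {1}
  [4] u=0 | in [-5,3] | out [-5,3] | ==
  [5] u=1 | in [-5,3] | out [-5,3] | ==

Converged values:
  [0] [-5,3]
  [1] [-5,3]
  [2] [-5,3]

5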